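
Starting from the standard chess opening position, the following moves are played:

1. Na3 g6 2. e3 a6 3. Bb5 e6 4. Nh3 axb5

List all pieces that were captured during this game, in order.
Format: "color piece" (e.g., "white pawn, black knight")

Tracking captures:
  axb5: captured white bishop

white bishop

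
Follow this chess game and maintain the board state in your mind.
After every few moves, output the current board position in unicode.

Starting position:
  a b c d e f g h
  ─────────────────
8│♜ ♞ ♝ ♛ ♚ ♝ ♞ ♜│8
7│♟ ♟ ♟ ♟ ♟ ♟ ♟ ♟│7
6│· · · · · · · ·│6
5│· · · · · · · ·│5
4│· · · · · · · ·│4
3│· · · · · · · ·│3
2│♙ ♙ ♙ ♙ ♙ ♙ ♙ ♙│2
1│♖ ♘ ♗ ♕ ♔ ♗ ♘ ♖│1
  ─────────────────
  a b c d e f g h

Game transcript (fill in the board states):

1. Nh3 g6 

  a b c d e f g h
  ─────────────────
8│♜ ♞ ♝ ♛ ♚ ♝ ♞ ♜│8
7│♟ ♟ ♟ ♟ ♟ ♟ · ♟│7
6│· · · · · · ♟ ·│6
5│· · · · · · · ·│5
4│· · · · · · · ·│4
3│· · · · · · · ♘│3
2│♙ ♙ ♙ ♙ ♙ ♙ ♙ ♙│2
1│♖ ♘ ♗ ♕ ♔ ♗ · ♖│1
  ─────────────────
  a b c d e f g h

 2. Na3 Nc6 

  a b c d e f g h
  ─────────────────
8│♜ · ♝ ♛ ♚ ♝ ♞ ♜│8
7│♟ ♟ ♟ ♟ ♟ ♟ · ♟│7
6│· · ♞ · · · ♟ ·│6
5│· · · · · · · ·│5
4│· · · · · · · ·│4
3│♘ · · · · · · ♘│3
2│♙ ♙ ♙ ♙ ♙ ♙ ♙ ♙│2
1│♖ · ♗ ♕ ♔ ♗ · ♖│1
  ─────────────────
  a b c d e f g h

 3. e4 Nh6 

  a b c d e f g h
  ─────────────────
8│♜ · ♝ ♛ ♚ ♝ · ♜│8
7│♟ ♟ ♟ ♟ ♟ ♟ · ♟│7
6│· · ♞ · · · ♟ ♞│6
5│· · · · · · · ·│5
4│· · · · ♙ · · ·│4
3│♘ · · · · · · ♘│3
2│♙ ♙ ♙ ♙ · ♙ ♙ ♙│2
1│♖ · ♗ ♕ ♔ ♗ · ♖│1
  ─────────────────
  a b c d e f g h

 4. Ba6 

  a b c d e f g h
  ─────────────────
8│♜ · ♝ ♛ ♚ ♝ · ♜│8
7│♟ ♟ ♟ ♟ ♟ ♟ · ♟│7
6│♗ · ♞ · · · ♟ ♞│6
5│· · · · · · · ·│5
4│· · · · ♙ · · ·│4
3│♘ · · · · · · ♘│3
2│♙ ♙ ♙ ♙ · ♙ ♙ ♙│2
1│♖ · ♗ ♕ ♔ · · ♖│1
  ─────────────────
  a b c d e f g h


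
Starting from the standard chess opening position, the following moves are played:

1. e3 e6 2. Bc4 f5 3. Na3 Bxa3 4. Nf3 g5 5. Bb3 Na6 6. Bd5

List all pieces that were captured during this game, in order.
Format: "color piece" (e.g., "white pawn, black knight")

Tracking captures:
  Bxa3: captured white knight

white knight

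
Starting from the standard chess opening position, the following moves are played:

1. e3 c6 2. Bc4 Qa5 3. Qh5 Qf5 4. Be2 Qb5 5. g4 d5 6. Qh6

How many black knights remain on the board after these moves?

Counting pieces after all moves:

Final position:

  a b c d e f g h
  ─────────────────
8│♜ ♞ ♝ · ♚ ♝ ♞ ♜│8
7│♟ ♟ · · ♟ ♟ ♟ ♟│7
6│· · ♟ · · · · ♕│6
5│· ♛ · ♟ · · · ·│5
4│· · · · · · ♙ ·│4
3│· · · · ♙ · · ·│3
2│♙ ♙ ♙ ♙ ♗ ♙ · ♙│2
1│♖ ♘ ♗ · ♔ · ♘ ♖│1
  ─────────────────
  a b c d e f g h


2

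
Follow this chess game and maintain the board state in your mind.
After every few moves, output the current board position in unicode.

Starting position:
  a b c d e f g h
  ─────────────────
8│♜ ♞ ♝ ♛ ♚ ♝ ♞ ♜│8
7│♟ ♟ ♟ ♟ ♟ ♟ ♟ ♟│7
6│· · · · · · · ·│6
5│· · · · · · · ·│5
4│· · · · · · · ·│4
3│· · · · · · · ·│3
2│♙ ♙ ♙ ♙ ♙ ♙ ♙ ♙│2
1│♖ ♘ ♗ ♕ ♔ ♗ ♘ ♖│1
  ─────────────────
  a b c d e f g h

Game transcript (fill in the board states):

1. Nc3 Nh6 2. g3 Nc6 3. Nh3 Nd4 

  a b c d e f g h
  ─────────────────
8│♜ · ♝ ♛ ♚ ♝ · ♜│8
7│♟ ♟ ♟ ♟ ♟ ♟ ♟ ♟│7
6│· · · · · · · ♞│6
5│· · · · · · · ·│5
4│· · · ♞ · · · ·│4
3│· · ♘ · · · ♙ ♘│3
2│♙ ♙ ♙ ♙ ♙ ♙ · ♙│2
1│♖ · ♗ ♕ ♔ ♗ · ♖│1
  ─────────────────
  a b c d e f g h

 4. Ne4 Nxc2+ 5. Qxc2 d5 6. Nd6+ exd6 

  a b c d e f g h
  ─────────────────
8│♜ · ♝ ♛ ♚ ♝ · ♜│8
7│♟ ♟ ♟ · · ♟ ♟ ♟│7
6│· · · ♟ · · · ♞│6
5│· · · ♟ · · · ·│5
4│· · · · · · · ·│4
3│· · · · · · ♙ ♘│3
2│♙ ♙ ♕ ♙ ♙ ♙ · ♙│2
1│♖ · ♗ · ♔ ♗ · ♖│1
  ─────────────────
  a b c d e f g h

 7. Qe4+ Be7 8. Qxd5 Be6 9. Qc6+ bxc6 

  a b c d e f g h
  ─────────────────
8│♜ · · ♛ ♚ · · ♜│8
7│♟ · ♟ · ♝ ♟ ♟ ♟│7
6│· · ♟ ♟ ♝ · · ♞│6
5│· · · · · · · ·│5
4│· · · · · · · ·│4
3│· · · · · · ♙ ♘│3
2│♙ ♙ · ♙ ♙ ♙ · ♙│2
1│♖ · ♗ · ♔ ♗ · ♖│1
  ─────────────────
  a b c d e f g h

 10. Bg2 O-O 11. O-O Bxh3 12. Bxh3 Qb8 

  a b c d e f g h
  ─────────────────
8│♜ ♛ · · · ♜ ♚ ·│8
7│♟ · ♟ · ♝ ♟ ♟ ♟│7
6│· · ♟ ♟ · · · ♞│6
5│· · · · · · · ·│5
4│· · · · · · · ·│4
3│· · · · · · ♙ ♗│3
2│♙ ♙ · ♙ ♙ ♙ · ♙│2
1│♖ · ♗ · · ♖ ♔ ·│1
  ─────────────────
  a b c d e f g h

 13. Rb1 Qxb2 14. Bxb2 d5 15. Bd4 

  a b c d e f g h
  ─────────────────
8│♜ · · · · ♜ ♚ ·│8
7│♟ · ♟ · ♝ ♟ ♟ ♟│7
6│· · ♟ · · · · ♞│6
5│· · · ♟ · · · ·│5
4│· · · ♗ · · · ·│4
3│· · · · · · ♙ ♗│3
2│♙ · · ♙ ♙ ♙ · ♙│2
1│· ♖ · · · ♖ ♔ ·│1
  ─────────────────
  a b c d e f g h


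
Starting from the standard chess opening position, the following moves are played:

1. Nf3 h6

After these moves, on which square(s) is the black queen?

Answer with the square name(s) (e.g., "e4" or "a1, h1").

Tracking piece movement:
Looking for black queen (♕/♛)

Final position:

  a b c d e f g h
  ─────────────────
8│♜ ♞ ♝ ♛ ♚ ♝ ♞ ♜│8
7│♟ ♟ ♟ ♟ ♟ ♟ ♟ ·│7
6│· · · · · · · ♟│6
5│· · · · · · · ·│5
4│· · · · · · · ·│4
3│· · · · · ♘ · ·│3
2│♙ ♙ ♙ ♙ ♙ ♙ ♙ ♙│2
1│♖ ♘ ♗ ♕ ♔ ♗ · ♖│1
  ─────────────────
  a b c d e f g h


d8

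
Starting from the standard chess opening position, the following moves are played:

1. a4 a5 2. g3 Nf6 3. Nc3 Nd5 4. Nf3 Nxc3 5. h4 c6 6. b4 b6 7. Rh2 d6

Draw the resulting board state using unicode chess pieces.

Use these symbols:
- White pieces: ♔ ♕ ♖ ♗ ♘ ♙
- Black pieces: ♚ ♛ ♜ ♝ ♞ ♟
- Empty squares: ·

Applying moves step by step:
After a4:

♜ ♞ ♝ ♛ ♚ ♝ ♞ ♜
♟ ♟ ♟ ♟ ♟ ♟ ♟ ♟
· · · · · · · ·
· · · · · · · ·
♙ · · · · · · ·
· · · · · · · ·
· ♙ ♙ ♙ ♙ ♙ ♙ ♙
♖ ♘ ♗ ♕ ♔ ♗ ♘ ♖


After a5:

♜ ♞ ♝ ♛ ♚ ♝ ♞ ♜
· ♟ ♟ ♟ ♟ ♟ ♟ ♟
· · · · · · · ·
♟ · · · · · · ·
♙ · · · · · · ·
· · · · · · · ·
· ♙ ♙ ♙ ♙ ♙ ♙ ♙
♖ ♘ ♗ ♕ ♔ ♗ ♘ ♖


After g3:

♜ ♞ ♝ ♛ ♚ ♝ ♞ ♜
· ♟ ♟ ♟ ♟ ♟ ♟ ♟
· · · · · · · ·
♟ · · · · · · ·
♙ · · · · · · ·
· · · · · · ♙ ·
· ♙ ♙ ♙ ♙ ♙ · ♙
♖ ♘ ♗ ♕ ♔ ♗ ♘ ♖


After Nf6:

♜ ♞ ♝ ♛ ♚ ♝ · ♜
· ♟ ♟ ♟ ♟ ♟ ♟ ♟
· · · · · ♞ · ·
♟ · · · · · · ·
♙ · · · · · · ·
· · · · · · ♙ ·
· ♙ ♙ ♙ ♙ ♙ · ♙
♖ ♘ ♗ ♕ ♔ ♗ ♘ ♖


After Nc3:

♜ ♞ ♝ ♛ ♚ ♝ · ♜
· ♟ ♟ ♟ ♟ ♟ ♟ ♟
· · · · · ♞ · ·
♟ · · · · · · ·
♙ · · · · · · ·
· · ♘ · · · ♙ ·
· ♙ ♙ ♙ ♙ ♙ · ♙
♖ · ♗ ♕ ♔ ♗ ♘ ♖


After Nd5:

♜ ♞ ♝ ♛ ♚ ♝ · ♜
· ♟ ♟ ♟ ♟ ♟ ♟ ♟
· · · · · · · ·
♟ · · ♞ · · · ·
♙ · · · · · · ·
· · ♘ · · · ♙ ·
· ♙ ♙ ♙ ♙ ♙ · ♙
♖ · ♗ ♕ ♔ ♗ ♘ ♖


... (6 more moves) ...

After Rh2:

♜ ♞ ♝ ♛ ♚ ♝ · ♜
· · · ♟ ♟ ♟ ♟ ♟
· ♟ ♟ · · · · ·
♟ · · · · · · ·
♙ ♙ · · · · · ♙
· · ♞ · · ♘ ♙ ·
· · ♙ ♙ ♙ ♙ · ♖
♖ · ♗ ♕ ♔ ♗ · ·


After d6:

♜ ♞ ♝ ♛ ♚ ♝ · ♜
· · · · ♟ ♟ ♟ ♟
· ♟ ♟ ♟ · · · ·
♟ · · · · · · ·
♙ ♙ · · · · · ♙
· · ♞ · · ♘ ♙ ·
· · ♙ ♙ ♙ ♙ · ♖
♖ · ♗ ♕ ♔ ♗ · ·



  a b c d e f g h
  ─────────────────
8│♜ ♞ ♝ ♛ ♚ ♝ · ♜│8
7│· · · · ♟ ♟ ♟ ♟│7
6│· ♟ ♟ ♟ · · · ·│6
5│♟ · · · · · · ·│5
4│♙ ♙ · · · · · ♙│4
3│· · ♞ · · ♘ ♙ ·│3
2│· · ♙ ♙ ♙ ♙ · ♖│2
1│♖ · ♗ ♕ ♔ ♗ · ·│1
  ─────────────────
  a b c d e f g h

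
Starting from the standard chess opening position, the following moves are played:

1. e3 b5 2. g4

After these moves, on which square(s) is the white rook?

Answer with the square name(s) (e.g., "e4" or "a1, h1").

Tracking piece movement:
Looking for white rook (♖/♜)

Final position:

  a b c d e f g h
  ─────────────────
8│♜ ♞ ♝ ♛ ♚ ♝ ♞ ♜│8
7│♟ · ♟ ♟ ♟ ♟ ♟ ♟│7
6│· · · · · · · ·│6
5│· ♟ · · · · · ·│5
4│· · · · · · ♙ ·│4
3│· · · · ♙ · · ·│3
2│♙ ♙ ♙ ♙ · ♙ · ♙│2
1│♖ ♘ ♗ ♕ ♔ ♗ ♘ ♖│1
  ─────────────────
  a b c d e f g h


a1, h1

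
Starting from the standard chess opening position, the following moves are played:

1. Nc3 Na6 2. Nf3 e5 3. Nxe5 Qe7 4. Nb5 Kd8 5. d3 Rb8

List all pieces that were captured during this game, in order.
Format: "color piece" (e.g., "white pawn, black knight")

Tracking captures:
  Nxe5: captured black pawn

black pawn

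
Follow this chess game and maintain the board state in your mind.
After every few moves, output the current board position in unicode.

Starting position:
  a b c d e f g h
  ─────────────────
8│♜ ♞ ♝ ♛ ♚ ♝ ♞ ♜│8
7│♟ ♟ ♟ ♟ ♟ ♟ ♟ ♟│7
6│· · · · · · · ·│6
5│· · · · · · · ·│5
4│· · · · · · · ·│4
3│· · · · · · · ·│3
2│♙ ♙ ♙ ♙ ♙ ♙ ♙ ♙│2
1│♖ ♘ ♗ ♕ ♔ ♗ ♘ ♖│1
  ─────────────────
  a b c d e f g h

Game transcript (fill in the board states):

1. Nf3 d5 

  a b c d e f g h
  ─────────────────
8│♜ ♞ ♝ ♛ ♚ ♝ ♞ ♜│8
7│♟ ♟ ♟ · ♟ ♟ ♟ ♟│7
6│· · · · · · · ·│6
5│· · · ♟ · · · ·│5
4│· · · · · · · ·│4
3│· · · · · ♘ · ·│3
2│♙ ♙ ♙ ♙ ♙ ♙ ♙ ♙│2
1│♖ ♘ ♗ ♕ ♔ ♗ · ♖│1
  ─────────────────
  a b c d e f g h

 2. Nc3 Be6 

  a b c d e f g h
  ─────────────────
8│♜ ♞ · ♛ ♚ ♝ ♞ ♜│8
7│♟ ♟ ♟ · ♟ ♟ ♟ ♟│7
6│· · · · ♝ · · ·│6
5│· · · ♟ · · · ·│5
4│· · · · · · · ·│4
3│· · ♘ · · ♘ · ·│3
2│♙ ♙ ♙ ♙ ♙ ♙ ♙ ♙│2
1│♖ · ♗ ♕ ♔ ♗ · ♖│1
  ─────────────────
  a b c d e f g h

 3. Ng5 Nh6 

  a b c d e f g h
  ─────────────────
8│♜ ♞ · ♛ ♚ ♝ · ♜│8
7│♟ ♟ ♟ · ♟ ♟ ♟ ♟│7
6│· · · · ♝ · · ♞│6
5│· · · ♟ · · ♘ ·│5
4│· · · · · · · ·│4
3│· · ♘ · · · · ·│3
2│♙ ♙ ♙ ♙ ♙ ♙ ♙ ♙│2
1│♖ · ♗ ♕ ♔ ♗ · ♖│1
  ─────────────────
  a b c d e f g h

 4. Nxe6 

  a b c d e f g h
  ─────────────────
8│♜ ♞ · ♛ ♚ ♝ · ♜│8
7│♟ ♟ ♟ · ♟ ♟ ♟ ♟│7
6│· · · · ♘ · · ♞│6
5│· · · ♟ · · · ·│5
4│· · · · · · · ·│4
3│· · ♘ · · · · ·│3
2│♙ ♙ ♙ ♙ ♙ ♙ ♙ ♙│2
1│♖ · ♗ ♕ ♔ ♗ · ♖│1
  ─────────────────
  a b c d e f g h


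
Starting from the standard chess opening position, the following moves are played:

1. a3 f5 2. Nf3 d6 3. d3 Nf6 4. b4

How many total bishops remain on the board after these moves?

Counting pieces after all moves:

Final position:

  a b c d e f g h
  ─────────────────
8│♜ ♞ ♝ ♛ ♚ ♝ · ♜│8
7│♟ ♟ ♟ · ♟ · ♟ ♟│7
6│· · · ♟ · ♞ · ·│6
5│· · · · · ♟ · ·│5
4│· ♙ · · · · · ·│4
3│♙ · · ♙ · ♘ · ·│3
2│· · ♙ · ♙ ♙ ♙ ♙│2
1│♖ ♘ ♗ ♕ ♔ ♗ · ♖│1
  ─────────────────
  a b c d e f g h


4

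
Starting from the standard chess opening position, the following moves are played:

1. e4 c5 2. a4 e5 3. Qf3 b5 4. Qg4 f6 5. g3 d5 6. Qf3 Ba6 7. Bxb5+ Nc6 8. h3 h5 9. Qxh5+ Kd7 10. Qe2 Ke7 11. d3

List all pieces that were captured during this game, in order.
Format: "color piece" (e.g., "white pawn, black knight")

Tracking captures:
  Bxb5+: captured black pawn
  Qxh5+: captured black pawn

black pawn, black pawn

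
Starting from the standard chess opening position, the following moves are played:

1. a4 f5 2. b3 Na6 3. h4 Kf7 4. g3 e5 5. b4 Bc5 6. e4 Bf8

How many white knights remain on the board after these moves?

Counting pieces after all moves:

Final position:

  a b c d e f g h
  ─────────────────
8│♜ · ♝ ♛ · ♝ ♞ ♜│8
7│♟ ♟ ♟ ♟ · ♚ ♟ ♟│7
6│♞ · · · · · · ·│6
5│· · · · ♟ ♟ · ·│5
4│♙ ♙ · · ♙ · · ♙│4
3│· · · · · · ♙ ·│3
2│· · ♙ ♙ · ♙ · ·│2
1│♖ ♘ ♗ ♕ ♔ ♗ ♘ ♖│1
  ─────────────────
  a b c d e f g h


2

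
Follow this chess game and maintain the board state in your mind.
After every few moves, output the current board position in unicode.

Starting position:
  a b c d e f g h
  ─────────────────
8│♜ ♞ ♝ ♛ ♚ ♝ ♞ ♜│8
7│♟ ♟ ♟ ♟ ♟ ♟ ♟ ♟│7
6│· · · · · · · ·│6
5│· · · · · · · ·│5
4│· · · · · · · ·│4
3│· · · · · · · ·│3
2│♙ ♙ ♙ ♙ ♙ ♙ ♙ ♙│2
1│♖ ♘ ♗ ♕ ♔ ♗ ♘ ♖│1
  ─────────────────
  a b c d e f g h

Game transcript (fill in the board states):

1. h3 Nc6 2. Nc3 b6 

  a b c d e f g h
  ─────────────────
8│♜ · ♝ ♛ ♚ ♝ ♞ ♜│8
7│♟ · ♟ ♟ ♟ ♟ ♟ ♟│7
6│· ♟ ♞ · · · · ·│6
5│· · · · · · · ·│5
4│· · · · · · · ·│4
3│· · ♘ · · · · ♙│3
2│♙ ♙ ♙ ♙ ♙ ♙ ♙ ·│2
1│♖ · ♗ ♕ ♔ ♗ ♘ ♖│1
  ─────────────────
  a b c d e f g h

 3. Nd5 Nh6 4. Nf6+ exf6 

  a b c d e f g h
  ─────────────────
8│♜ · ♝ ♛ ♚ ♝ · ♜│8
7│♟ · ♟ ♟ · ♟ ♟ ♟│7
6│· ♟ ♞ · · ♟ · ♞│6
5│· · · · · · · ·│5
4│· · · · · · · ·│4
3│· · · · · · · ♙│3
2│♙ ♙ ♙ ♙ ♙ ♙ ♙ ·│2
1│♖ · ♗ ♕ ♔ ♗ ♘ ♖│1
  ─────────────────
  a b c d e f g h

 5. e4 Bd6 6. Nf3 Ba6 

  a b c d e f g h
  ─────────────────
8│♜ · · ♛ ♚ · · ♜│8
7│♟ · ♟ ♟ · ♟ ♟ ♟│7
6│♝ ♟ ♞ ♝ · ♟ · ♞│6
5│· · · · · · · ·│5
4│· · · · ♙ · · ·│4
3│· · · · · ♘ · ♙│3
2│♙ ♙ ♙ ♙ · ♙ ♙ ·│2
1│♖ · ♗ ♕ ♔ ♗ · ♖│1
  ─────────────────
  a b c d e f g h

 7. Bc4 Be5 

  a b c d e f g h
  ─────────────────
8│♜ · · ♛ ♚ · · ♜│8
7│♟ · ♟ ♟ · ♟ ♟ ♟│7
6│♝ ♟ ♞ · · ♟ · ♞│6
5│· · · · ♝ · · ·│5
4│· · ♗ · ♙ · · ·│4
3│· · · · · ♘ · ♙│3
2│♙ ♙ ♙ ♙ · ♙ ♙ ·│2
1│♖ · ♗ ♕ ♔ · · ♖│1
  ─────────────────
  a b c d e f g h


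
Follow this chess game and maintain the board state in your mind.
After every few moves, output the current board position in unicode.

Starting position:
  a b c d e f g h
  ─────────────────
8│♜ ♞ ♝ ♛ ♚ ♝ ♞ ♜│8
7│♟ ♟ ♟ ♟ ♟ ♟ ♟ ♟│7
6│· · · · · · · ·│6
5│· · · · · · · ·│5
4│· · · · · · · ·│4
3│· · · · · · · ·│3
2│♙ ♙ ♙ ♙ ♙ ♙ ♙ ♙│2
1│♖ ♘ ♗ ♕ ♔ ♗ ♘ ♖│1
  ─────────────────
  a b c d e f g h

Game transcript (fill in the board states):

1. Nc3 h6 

  a b c d e f g h
  ─────────────────
8│♜ ♞ ♝ ♛ ♚ ♝ ♞ ♜│8
7│♟ ♟ ♟ ♟ ♟ ♟ ♟ ·│7
6│· · · · · · · ♟│6
5│· · · · · · · ·│5
4│· · · · · · · ·│4
3│· · ♘ · · · · ·│3
2│♙ ♙ ♙ ♙ ♙ ♙ ♙ ♙│2
1│♖ · ♗ ♕ ♔ ♗ ♘ ♖│1
  ─────────────────
  a b c d e f g h

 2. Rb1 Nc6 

  a b c d e f g h
  ─────────────────
8│♜ · ♝ ♛ ♚ ♝ ♞ ♜│8
7│♟ ♟ ♟ ♟ ♟ ♟ ♟ ·│7
6│· · ♞ · · · · ♟│6
5│· · · · · · · ·│5
4│· · · · · · · ·│4
3│· · ♘ · · · · ·│3
2│♙ ♙ ♙ ♙ ♙ ♙ ♙ ♙│2
1│· ♖ ♗ ♕ ♔ ♗ ♘ ♖│1
  ─────────────────
  a b c d e f g h

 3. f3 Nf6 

  a b c d e f g h
  ─────────────────
8│♜ · ♝ ♛ ♚ ♝ · ♜│8
7│♟ ♟ ♟ ♟ ♟ ♟ ♟ ·│7
6│· · ♞ · · ♞ · ♟│6
5│· · · · · · · ·│5
4│· · · · · · · ·│4
3│· · ♘ · · ♙ · ·│3
2│♙ ♙ ♙ ♙ ♙ · ♙ ♙│2
1│· ♖ ♗ ♕ ♔ ♗ ♘ ♖│1
  ─────────────────
  a b c d e f g h

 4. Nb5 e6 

  a b c d e f g h
  ─────────────────
8│♜ · ♝ ♛ ♚ ♝ · ♜│8
7│♟ ♟ ♟ ♟ · ♟ ♟ ·│7
6│· · ♞ · ♟ ♞ · ♟│6
5│· ♘ · · · · · ·│5
4│· · · · · · · ·│4
3│· · · · · ♙ · ·│3
2│♙ ♙ ♙ ♙ ♙ · ♙ ♙│2
1│· ♖ ♗ ♕ ♔ ♗ ♘ ♖│1
  ─────────────────
  a b c d e f g h

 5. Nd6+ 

  a b c d e f g h
  ─────────────────
8│♜ · ♝ ♛ ♚ ♝ · ♜│8
7│♟ ♟ ♟ ♟ · ♟ ♟ ·│7
6│· · ♞ ♘ ♟ ♞ · ♟│6
5│· · · · · · · ·│5
4│· · · · · · · ·│4
3│· · · · · ♙ · ·│3
2│♙ ♙ ♙ ♙ ♙ · ♙ ♙│2
1│· ♖ ♗ ♕ ♔ ♗ ♘ ♖│1
  ─────────────────
  a b c d e f g h


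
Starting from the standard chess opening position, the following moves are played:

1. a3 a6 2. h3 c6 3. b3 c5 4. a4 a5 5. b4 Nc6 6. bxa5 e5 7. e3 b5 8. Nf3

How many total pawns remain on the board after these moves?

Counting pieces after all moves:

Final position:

  a b c d e f g h
  ─────────────────
8│♜ · ♝ ♛ ♚ ♝ ♞ ♜│8
7│· · · ♟ · ♟ ♟ ♟│7
6│· · ♞ · · · · ·│6
5│♙ ♟ ♟ · ♟ · · ·│5
4│♙ · · · · · · ·│4
3│· · · · ♙ ♘ · ♙│3
2│· · ♙ ♙ · ♙ ♙ ·│2
1│♖ ♘ ♗ ♕ ♔ ♗ · ♖│1
  ─────────────────
  a b c d e f g h


15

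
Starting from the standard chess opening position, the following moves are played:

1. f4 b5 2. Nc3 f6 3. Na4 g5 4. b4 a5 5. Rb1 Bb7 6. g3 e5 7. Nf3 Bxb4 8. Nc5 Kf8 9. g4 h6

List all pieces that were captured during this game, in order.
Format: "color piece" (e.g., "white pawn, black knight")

Tracking captures:
  Bxb4: captured white pawn

white pawn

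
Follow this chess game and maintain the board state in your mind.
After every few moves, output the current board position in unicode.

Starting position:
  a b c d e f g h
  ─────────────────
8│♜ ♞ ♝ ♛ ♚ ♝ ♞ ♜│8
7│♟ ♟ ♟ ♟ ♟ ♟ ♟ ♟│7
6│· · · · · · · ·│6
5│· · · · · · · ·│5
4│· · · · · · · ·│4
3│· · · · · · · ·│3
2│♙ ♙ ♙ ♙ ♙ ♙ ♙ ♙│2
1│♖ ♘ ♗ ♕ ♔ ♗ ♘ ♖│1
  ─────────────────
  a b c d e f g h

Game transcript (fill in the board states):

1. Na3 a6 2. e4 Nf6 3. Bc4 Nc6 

  a b c d e f g h
  ─────────────────
8│♜ · ♝ ♛ ♚ ♝ · ♜│8
7│· ♟ ♟ ♟ ♟ ♟ ♟ ♟│7
6│♟ · ♞ · · ♞ · ·│6
5│· · · · · · · ·│5
4│· · ♗ · ♙ · · ·│4
3│♘ · · · · · · ·│3
2│♙ ♙ ♙ ♙ · ♙ ♙ ♙│2
1│♖ · ♗ ♕ ♔ · ♘ ♖│1
  ─────────────────
  a b c d e f g h

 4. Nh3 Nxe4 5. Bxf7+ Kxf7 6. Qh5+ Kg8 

  a b c d e f g h
  ─────────────────
8│♜ · ♝ ♛ · ♝ ♚ ♜│8
7│· ♟ ♟ ♟ ♟ · ♟ ♟│7
6│♟ · ♞ · · · · ·│6
5│· · · · · · · ♕│5
4│· · · · ♞ · · ·│4
3│♘ · · · · · · ♘│3
2│♙ ♙ ♙ ♙ · ♙ ♙ ♙│2
1│♖ · ♗ · ♔ · · ♖│1
  ─────────────────
  a b c d e f g h

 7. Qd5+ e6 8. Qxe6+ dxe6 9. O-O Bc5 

  a b c d e f g h
  ─────────────────
8│♜ · ♝ ♛ · · ♚ ♜│8
7│· ♟ ♟ · · · ♟ ♟│7
6│♟ · ♞ · ♟ · · ·│6
5│· · ♝ · · · · ·│5
4│· · · · ♞ · · ·│4
3│♘ · · · · · · ♘│3
2│♙ ♙ ♙ ♙ · ♙ ♙ ♙│2
1│♖ · ♗ · · ♖ ♔ ·│1
  ─────────────────
  a b c d e f g h

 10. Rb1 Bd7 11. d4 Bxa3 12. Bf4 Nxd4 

  a b c d e f g h
  ─────────────────
8│♜ · · ♛ · · ♚ ♜│8
7│· ♟ ♟ ♝ · · ♟ ♟│7
6│♟ · · · ♟ · · ·│6
5│· · · · · · · ·│5
4│· · · ♞ ♞ ♗ · ·│4
3│♝ · · · · · · ♘│3
2│♙ ♙ ♙ · · ♙ ♙ ♙│2
1│· ♖ · · · ♖ ♔ ·│1
  ─────────────────
  a b c d e f g h

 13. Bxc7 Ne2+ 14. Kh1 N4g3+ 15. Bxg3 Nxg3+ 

  a b c d e f g h
  ─────────────────
8│♜ · · ♛ · · ♚ ♜│8
7│· ♟ · ♝ · · ♟ ♟│7
6│♟ · · · ♟ · · ·│6
5│· · · · · · · ·│5
4│· · · · · · · ·│4
3│♝ · · · · · ♞ ♘│3
2│♙ ♙ ♙ · · ♙ ♙ ♙│2
1│· ♖ · · · ♖ · ♔│1
  ─────────────────
  a b c d e f g h



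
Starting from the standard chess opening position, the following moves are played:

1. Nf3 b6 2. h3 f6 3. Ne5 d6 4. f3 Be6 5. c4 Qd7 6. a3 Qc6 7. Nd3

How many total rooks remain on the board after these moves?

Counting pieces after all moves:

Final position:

  a b c d e f g h
  ─────────────────
8│♜ ♞ · · ♚ ♝ ♞ ♜│8
7│♟ · ♟ · ♟ · ♟ ♟│7
6│· ♟ ♛ ♟ ♝ ♟ · ·│6
5│· · · · · · · ·│5
4│· · ♙ · · · · ·│4
3│♙ · · ♘ · ♙ · ♙│3
2│· ♙ · ♙ ♙ · ♙ ·│2
1│♖ ♘ ♗ ♕ ♔ ♗ · ♖│1
  ─────────────────
  a b c d e f g h


4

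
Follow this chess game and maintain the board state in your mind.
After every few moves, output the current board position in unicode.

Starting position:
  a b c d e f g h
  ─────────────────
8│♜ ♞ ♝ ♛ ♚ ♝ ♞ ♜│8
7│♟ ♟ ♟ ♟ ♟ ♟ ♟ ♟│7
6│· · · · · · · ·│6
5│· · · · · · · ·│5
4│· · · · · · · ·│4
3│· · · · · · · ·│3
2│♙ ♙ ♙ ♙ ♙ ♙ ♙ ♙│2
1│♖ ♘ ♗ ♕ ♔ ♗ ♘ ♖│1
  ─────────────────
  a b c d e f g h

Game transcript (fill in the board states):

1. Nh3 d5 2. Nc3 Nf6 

  a b c d e f g h
  ─────────────────
8│♜ ♞ ♝ ♛ ♚ ♝ · ♜│8
7│♟ ♟ ♟ · ♟ ♟ ♟ ♟│7
6│· · · · · ♞ · ·│6
5│· · · ♟ · · · ·│5
4│· · · · · · · ·│4
3│· · ♘ · · · · ♘│3
2│♙ ♙ ♙ ♙ ♙ ♙ ♙ ♙│2
1│♖ · ♗ ♕ ♔ ♗ · ♖│1
  ─────────────────
  a b c d e f g h

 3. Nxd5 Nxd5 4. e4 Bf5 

  a b c d e f g h
  ─────────────────
8│♜ ♞ · ♛ ♚ ♝ · ♜│8
7│♟ ♟ ♟ · ♟ ♟ ♟ ♟│7
6│· · · · · · · ·│6
5│· · · ♞ · ♝ · ·│5
4│· · · · ♙ · · ·│4
3│· · · · · · · ♘│3
2│♙ ♙ ♙ ♙ · ♙ ♙ ♙│2
1│♖ · ♗ ♕ ♔ ♗ · ♖│1
  ─────────────────
  a b c d e f g h

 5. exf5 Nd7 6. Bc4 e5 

  a b c d e f g h
  ─────────────────
8│♜ · · ♛ ♚ ♝ · ♜│8
7│♟ ♟ ♟ ♞ · ♟ ♟ ♟│7
6│· · · · · · · ·│6
5│· · · ♞ ♟ ♙ · ·│5
4│· · ♗ · · · · ·│4
3│· · · · · · · ♘│3
2│♙ ♙ ♙ ♙ · ♙ ♙ ♙│2
1│♖ · ♗ ♕ ♔ · · ♖│1
  ─────────────────
  a b c d e f g h

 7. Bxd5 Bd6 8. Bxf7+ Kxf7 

  a b c d e f g h
  ─────────────────
8│♜ · · ♛ · · · ♜│8
7│♟ ♟ ♟ ♞ · ♚ ♟ ♟│7
6│· · · ♝ · · · ·│6
5│· · · · ♟ ♙ · ·│5
4│· · · · · · · ·│4
3│· · · · · · · ♘│3
2│♙ ♙ ♙ ♙ · ♙ ♙ ♙│2
1│♖ · ♗ ♕ ♔ · · ♖│1
  ─────────────────
  a b c d e f g h

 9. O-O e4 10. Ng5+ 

  a b c d e f g h
  ─────────────────
8│♜ · · ♛ · · · ♜│8
7│♟ ♟ ♟ ♞ · ♚ ♟ ♟│7
6│· · · ♝ · · · ·│6
5│· · · · · ♙ ♘ ·│5
4│· · · · ♟ · · ·│4
3│· · · · · · · ·│3
2│♙ ♙ ♙ ♙ · ♙ ♙ ♙│2
1│♖ · ♗ ♕ · ♖ ♔ ·│1
  ─────────────────
  a b c d e f g h


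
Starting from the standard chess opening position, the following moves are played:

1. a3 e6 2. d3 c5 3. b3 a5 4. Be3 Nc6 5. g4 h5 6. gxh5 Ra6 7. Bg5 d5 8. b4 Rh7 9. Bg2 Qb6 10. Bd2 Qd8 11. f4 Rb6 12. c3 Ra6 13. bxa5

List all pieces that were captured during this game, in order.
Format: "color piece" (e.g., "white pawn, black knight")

Tracking captures:
  gxh5: captured black pawn
  bxa5: captured black pawn

black pawn, black pawn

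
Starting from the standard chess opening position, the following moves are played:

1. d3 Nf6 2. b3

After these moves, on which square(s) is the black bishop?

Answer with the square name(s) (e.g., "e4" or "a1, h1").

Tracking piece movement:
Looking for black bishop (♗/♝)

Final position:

  a b c d e f g h
  ─────────────────
8│♜ ♞ ♝ ♛ ♚ ♝ · ♜│8
7│♟ ♟ ♟ ♟ ♟ ♟ ♟ ♟│7
6│· · · · · ♞ · ·│6
5│· · · · · · · ·│5
4│· · · · · · · ·│4
3│· ♙ · ♙ · · · ·│3
2│♙ · ♙ · ♙ ♙ ♙ ♙│2
1│♖ ♘ ♗ ♕ ♔ ♗ ♘ ♖│1
  ─────────────────
  a b c d e f g h


c8, f8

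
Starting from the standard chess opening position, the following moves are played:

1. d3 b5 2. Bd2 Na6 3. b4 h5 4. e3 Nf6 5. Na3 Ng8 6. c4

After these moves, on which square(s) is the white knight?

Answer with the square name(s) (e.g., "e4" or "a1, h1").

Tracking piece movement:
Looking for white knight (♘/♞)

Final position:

  a b c d e f g h
  ─────────────────
8│♜ · ♝ ♛ ♚ ♝ ♞ ♜│8
7│♟ · ♟ ♟ ♟ ♟ ♟ ·│7
6│♞ · · · · · · ·│6
5│· ♟ · · · · · ♟│5
4│· ♙ ♙ · · · · ·│4
3│♘ · · ♙ ♙ · · ·│3
2│♙ · · ♗ · ♙ ♙ ♙│2
1│♖ · · ♕ ♔ ♗ ♘ ♖│1
  ─────────────────
  a b c d e f g h


a3, g1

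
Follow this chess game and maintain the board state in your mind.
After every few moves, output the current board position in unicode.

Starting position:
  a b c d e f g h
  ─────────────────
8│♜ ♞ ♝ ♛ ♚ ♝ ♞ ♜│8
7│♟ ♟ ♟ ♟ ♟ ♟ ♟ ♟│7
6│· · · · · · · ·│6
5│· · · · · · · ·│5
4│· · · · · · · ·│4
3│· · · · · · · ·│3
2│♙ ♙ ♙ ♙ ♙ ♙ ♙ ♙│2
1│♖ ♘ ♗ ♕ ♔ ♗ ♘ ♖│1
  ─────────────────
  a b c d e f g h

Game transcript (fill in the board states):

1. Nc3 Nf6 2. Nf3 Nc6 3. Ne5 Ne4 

  a b c d e f g h
  ─────────────────
8│♜ · ♝ ♛ ♚ ♝ · ♜│8
7│♟ ♟ ♟ ♟ ♟ ♟ ♟ ♟│7
6│· · ♞ · · · · ·│6
5│· · · · ♘ · · ·│5
4│· · · · ♞ · · ·│4
3│· · ♘ · · · · ·│3
2│♙ ♙ ♙ ♙ ♙ ♙ ♙ ♙│2
1│♖ · ♗ ♕ ♔ ♗ · ♖│1
  ─────────────────
  a b c d e f g h

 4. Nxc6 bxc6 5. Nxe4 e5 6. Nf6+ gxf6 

  a b c d e f g h
  ─────────────────
8│♜ · ♝ ♛ ♚ ♝ · ♜│8
7│♟ · ♟ ♟ · ♟ · ♟│7
6│· · ♟ · · ♟ · ·│6
5│· · · · ♟ · · ·│5
4│· · · · · · · ·│4
3│· · · · · · · ·│3
2│♙ ♙ ♙ ♙ ♙ ♙ ♙ ♙│2
1│♖ · ♗ ♕ ♔ ♗ · ♖│1
  ─────────────────
  a b c d e f g h

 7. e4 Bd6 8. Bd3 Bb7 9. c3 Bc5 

  a b c d e f g h
  ─────────────────
8│♜ · · ♛ ♚ · · ♜│8
7│♟ ♝ ♟ ♟ · ♟ · ♟│7
6│· · ♟ · · ♟ · ·│6
5│· · ♝ · ♟ · · ·│5
4│· · · · ♙ · · ·│4
3│· · ♙ ♗ · · · ·│3
2│♙ ♙ · ♙ · ♙ ♙ ♙│2
1│♖ · ♗ ♕ ♔ · · ♖│1
  ─────────────────
  a b c d e f g h

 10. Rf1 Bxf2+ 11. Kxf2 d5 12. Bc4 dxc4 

  a b c d e f g h
  ─────────────────
8│♜ · · ♛ ♚ · · ♜│8
7│♟ ♝ ♟ · · ♟ · ♟│7
6│· · ♟ · · ♟ · ·│6
5│· · · · ♟ · · ·│5
4│· · ♟ · ♙ · · ·│4
3│· · ♙ · · · · ·│3
2│♙ ♙ · ♙ · ♔ ♙ ♙│2
1│♖ · ♗ ♕ · ♖ · ·│1
  ─────────────────
  a b c d e f g h

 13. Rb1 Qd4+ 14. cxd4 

  a b c d e f g h
  ─────────────────
8│♜ · · · ♚ · · ♜│8
7│♟ ♝ ♟ · · ♟ · ♟│7
6│· · ♟ · · ♟ · ·│6
5│· · · · ♟ · · ·│5
4│· · ♟ ♙ ♙ · · ·│4
3│· · · · · · · ·│3
2│♙ ♙ · ♙ · ♔ ♙ ♙│2
1│· ♖ ♗ ♕ · ♖ · ·│1
  ─────────────────
  a b c d e f g h


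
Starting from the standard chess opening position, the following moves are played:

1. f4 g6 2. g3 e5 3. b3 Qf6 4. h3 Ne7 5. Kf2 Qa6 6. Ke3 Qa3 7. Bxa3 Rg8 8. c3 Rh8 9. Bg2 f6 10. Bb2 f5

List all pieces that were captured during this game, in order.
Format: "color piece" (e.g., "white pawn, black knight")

Tracking captures:
  Bxa3: captured black queen

black queen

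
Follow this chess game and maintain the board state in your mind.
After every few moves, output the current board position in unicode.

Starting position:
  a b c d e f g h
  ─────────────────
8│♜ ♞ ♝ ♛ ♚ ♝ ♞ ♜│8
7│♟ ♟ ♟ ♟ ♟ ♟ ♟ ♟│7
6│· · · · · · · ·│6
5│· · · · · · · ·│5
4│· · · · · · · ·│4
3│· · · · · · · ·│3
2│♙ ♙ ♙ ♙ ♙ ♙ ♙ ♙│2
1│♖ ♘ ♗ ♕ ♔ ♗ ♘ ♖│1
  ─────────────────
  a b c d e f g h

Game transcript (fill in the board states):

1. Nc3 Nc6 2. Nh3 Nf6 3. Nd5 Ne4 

  a b c d e f g h
  ─────────────────
8│♜ · ♝ ♛ ♚ ♝ · ♜│8
7│♟ ♟ ♟ ♟ ♟ ♟ ♟ ♟│7
6│· · ♞ · · · · ·│6
5│· · · ♘ · · · ·│5
4│· · · · ♞ · · ·│4
3│· · · · · · · ♘│3
2│♙ ♙ ♙ ♙ ♙ ♙ ♙ ♙│2
1│♖ · ♗ ♕ ♔ ♗ · ♖│1
  ─────────────────
  a b c d e f g h

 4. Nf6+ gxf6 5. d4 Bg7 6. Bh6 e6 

  a b c d e f g h
  ─────────────────
8│♜ · ♝ ♛ ♚ · · ♜│8
7│♟ ♟ ♟ ♟ · ♟ ♝ ♟│7
6│· · ♞ · ♟ ♟ · ♗│6
5│· · · · · · · ·│5
4│· · · ♙ ♞ · · ·│4
3│· · · · · · · ♘│3
2│♙ ♙ ♙ · ♙ ♙ ♙ ♙│2
1│♖ · · ♕ ♔ ♗ · ♖│1
  ─────────────────
  a b c d e f g h

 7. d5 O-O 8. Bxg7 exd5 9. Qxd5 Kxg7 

  a b c d e f g h
  ─────────────────
8│♜ · ♝ ♛ · ♜ · ·│8
7│♟ ♟ ♟ ♟ · ♟ ♚ ♟│7
6│· · ♞ · · ♟ · ·│6
5│· · · ♕ · · · ·│5
4│· · · · ♞ · · ·│4
3│· · · · · · · ♘│3
2│♙ ♙ ♙ · ♙ ♙ ♙ ♙│2
1│♖ · · · ♔ ♗ · ♖│1
  ─────────────────
  a b c d e f g h

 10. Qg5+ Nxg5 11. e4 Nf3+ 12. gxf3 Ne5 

  a b c d e f g h
  ─────────────────
8│♜ · ♝ ♛ · ♜ · ·│8
7│♟ ♟ ♟ ♟ · ♟ ♚ ♟│7
6│· · · · · ♟ · ·│6
5│· · · · ♞ · · ·│5
4│· · · · ♙ · · ·│4
3│· · · · · ♙ · ♘│3
2│♙ ♙ ♙ · · ♙ · ♙│2
1│♖ · · · ♔ ♗ · ♖│1
  ─────────────────
  a b c d e f g h



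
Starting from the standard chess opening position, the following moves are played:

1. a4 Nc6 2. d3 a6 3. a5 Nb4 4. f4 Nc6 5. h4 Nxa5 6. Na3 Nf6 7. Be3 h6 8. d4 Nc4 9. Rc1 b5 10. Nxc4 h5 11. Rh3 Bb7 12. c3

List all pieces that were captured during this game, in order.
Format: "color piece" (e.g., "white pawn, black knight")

Tracking captures:
  Nxa5: captured white pawn
  Nxc4: captured black knight

white pawn, black knight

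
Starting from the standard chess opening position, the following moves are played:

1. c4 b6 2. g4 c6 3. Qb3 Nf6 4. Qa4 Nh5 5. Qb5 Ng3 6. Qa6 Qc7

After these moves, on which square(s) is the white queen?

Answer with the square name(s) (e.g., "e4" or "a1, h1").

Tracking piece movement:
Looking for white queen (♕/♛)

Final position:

  a b c d e f g h
  ─────────────────
8│♜ ♞ ♝ · ♚ ♝ · ♜│8
7│♟ · ♛ ♟ ♟ ♟ ♟ ♟│7
6│♕ ♟ ♟ · · · · ·│6
5│· · · · · · · ·│5
4│· · ♙ · · · ♙ ·│4
3│· · · · · · ♞ ·│3
2│♙ ♙ · ♙ ♙ ♙ · ♙│2
1│♖ ♘ ♗ · ♔ ♗ ♘ ♖│1
  ─────────────────
  a b c d e f g h


a6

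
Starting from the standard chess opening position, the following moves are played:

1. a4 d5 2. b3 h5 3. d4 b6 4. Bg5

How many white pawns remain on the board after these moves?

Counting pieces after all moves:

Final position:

  a b c d e f g h
  ─────────────────
8│♜ ♞ ♝ ♛ ♚ ♝ ♞ ♜│8
7│♟ · ♟ · ♟ ♟ ♟ ·│7
6│· ♟ · · · · · ·│6
5│· · · ♟ · · ♗ ♟│5
4│♙ · · ♙ · · · ·│4
3│· ♙ · · · · · ·│3
2│· · ♙ · ♙ ♙ ♙ ♙│2
1│♖ ♘ · ♕ ♔ ♗ ♘ ♖│1
  ─────────────────
  a b c d e f g h


8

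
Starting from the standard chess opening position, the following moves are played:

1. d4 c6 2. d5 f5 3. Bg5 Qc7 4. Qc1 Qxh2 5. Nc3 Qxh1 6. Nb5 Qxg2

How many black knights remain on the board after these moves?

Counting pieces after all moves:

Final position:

  a b c d e f g h
  ─────────────────
8│♜ ♞ ♝ · ♚ ♝ ♞ ♜│8
7│♟ ♟ · ♟ ♟ · ♟ ♟│7
6│· · ♟ · · · · ·│6
5│· ♘ · ♙ · ♟ ♗ ·│5
4│· · · · · · · ·│4
3│· · · · · · · ·│3
2│♙ ♙ ♙ · ♙ ♙ ♛ ·│2
1│♖ · ♕ · ♔ ♗ ♘ ·│1
  ─────────────────
  a b c d e f g h


2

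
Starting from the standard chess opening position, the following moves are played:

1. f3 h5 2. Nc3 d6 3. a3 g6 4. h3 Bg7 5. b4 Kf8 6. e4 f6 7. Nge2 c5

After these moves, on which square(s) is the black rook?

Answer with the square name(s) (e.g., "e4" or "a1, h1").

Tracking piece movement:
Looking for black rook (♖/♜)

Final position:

  a b c d e f g h
  ─────────────────
8│♜ ♞ ♝ ♛ · ♚ ♞ ♜│8
7│♟ ♟ · · ♟ · ♝ ·│7
6│· · · ♟ · ♟ ♟ ·│6
5│· · ♟ · · · · ♟│5
4│· ♙ · · ♙ · · ·│4
3│♙ · ♘ · · ♙ · ♙│3
2│· · ♙ ♙ ♘ · ♙ ·│2
1│♖ · ♗ ♕ ♔ ♗ · ♖│1
  ─────────────────
  a b c d e f g h


a8, h8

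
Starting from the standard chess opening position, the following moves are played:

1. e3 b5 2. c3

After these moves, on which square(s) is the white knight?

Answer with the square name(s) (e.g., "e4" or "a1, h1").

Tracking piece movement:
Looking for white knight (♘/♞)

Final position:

  a b c d e f g h
  ─────────────────
8│♜ ♞ ♝ ♛ ♚ ♝ ♞ ♜│8
7│♟ · ♟ ♟ ♟ ♟ ♟ ♟│7
6│· · · · · · · ·│6
5│· ♟ · · · · · ·│5
4│· · · · · · · ·│4
3│· · ♙ · ♙ · · ·│3
2│♙ ♙ · ♙ · ♙ ♙ ♙│2
1│♖ ♘ ♗ ♕ ♔ ♗ ♘ ♖│1
  ─────────────────
  a b c d e f g h


b1, g1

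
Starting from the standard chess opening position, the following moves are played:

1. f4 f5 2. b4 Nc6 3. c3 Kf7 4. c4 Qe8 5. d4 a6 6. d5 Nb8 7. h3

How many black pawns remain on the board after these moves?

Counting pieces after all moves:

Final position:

  a b c d e f g h
  ─────────────────
8│♜ ♞ ♝ · ♛ ♝ ♞ ♜│8
7│· ♟ ♟ ♟ ♟ ♚ ♟ ♟│7
6│♟ · · · · · · ·│6
5│· · · ♙ · ♟ · ·│5
4│· ♙ ♙ · · ♙ · ·│4
3│· · · · · · · ♙│3
2│♙ · · · ♙ · ♙ ·│2
1│♖ ♘ ♗ ♕ ♔ ♗ ♘ ♖│1
  ─────────────────
  a b c d e f g h


8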